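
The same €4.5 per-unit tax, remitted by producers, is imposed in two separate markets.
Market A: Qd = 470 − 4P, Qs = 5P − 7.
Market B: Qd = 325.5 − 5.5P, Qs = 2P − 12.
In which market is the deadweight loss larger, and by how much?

Market A: pre-tax P* = €53, Q* = 258; post-tax Q = 248; deadweight loss = €22.5.
Market B: pre-tax P* = €45, Q* = 78; post-tax Q = 71.4; deadweight loss = €14.85.
Difference: €22.5 vs €14.85 → market A is larger by €7.65.

Market A, by €7.65.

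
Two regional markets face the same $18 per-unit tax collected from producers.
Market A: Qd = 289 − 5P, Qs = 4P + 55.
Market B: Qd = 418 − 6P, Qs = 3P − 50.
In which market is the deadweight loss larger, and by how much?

Market A, by $36.

Market A: pre-tax P* = $26, Q* = 159; post-tax Q = 119; deadweight loss = $360.
Market B: pre-tax P* = $52, Q* = 106; post-tax Q = 70; deadweight loss = $324.
Difference: $360 vs $324 → market A is larger by $36.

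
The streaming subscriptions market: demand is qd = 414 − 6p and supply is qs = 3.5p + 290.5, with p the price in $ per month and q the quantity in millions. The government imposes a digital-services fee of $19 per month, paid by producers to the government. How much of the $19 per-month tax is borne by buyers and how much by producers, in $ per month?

Without the tax, 414 − 6p = 3.5p + 290.5 gives 9.5p = 123.5, so p* = $13 and q* = 336.
With the tax collected from producers, supply shifts: qs = 3.5(p − 19) + 290.5.
New equilibrium: buyers pay $20, producers receive $1, q = 294. (Wedge: pb − ps = 19.)
Burden on buyers: $7; on producers: $12. (They sum to $19.)
The less price-elastic side of the market bears the larger share of a per-unit tax.

Buyers bear $7 per month; producers bear $12 per month.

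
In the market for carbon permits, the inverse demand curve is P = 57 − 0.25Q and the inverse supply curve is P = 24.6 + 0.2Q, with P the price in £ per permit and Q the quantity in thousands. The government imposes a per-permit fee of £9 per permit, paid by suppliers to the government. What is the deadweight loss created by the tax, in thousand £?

Rewrite in direct form: Qd = 228 − 4P and Qs = 5P − 123.
Before the tax: set 228 − 4P = 5P − 123 → P* = £39, Q* = 72.
With the tax collected from suppliers, supply shifts: Qs = 5(P − 9) − 123.
New equilibrium: consumers pay £44, suppliers receive £35, Q = 52. (Wedge: Pb − Ps = 9.)
Quantity falls by |ΔQ| = |72 − 52| = 20.
DWL = ½ · t · |ΔQ| = ½ · 9 · 20 = £90.

Deadweight loss = £90 thousand.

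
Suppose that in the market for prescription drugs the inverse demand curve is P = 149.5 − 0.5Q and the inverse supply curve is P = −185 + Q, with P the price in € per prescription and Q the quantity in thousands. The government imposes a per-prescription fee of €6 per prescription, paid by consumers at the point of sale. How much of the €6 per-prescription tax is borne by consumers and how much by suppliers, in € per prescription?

Inverting to Q(P) form: Qd = 299 − 2P; Qs = P + 185.
Without the tax, 299 − 2P = P + 185 gives 3P = 114, so P* = €38 and Q* = 223.
With the tax collected from consumers, demand (in seller-price terms) shifts: Qd = 299 − 2(P + 6).
New equilibrium: consumers pay €40, suppliers receive €34, Q = 219. (Wedge: Pb − Ps = 6.)
Burden on consumers: €2; on suppliers: €4. (They sum to €6.)
The less price-elastic side of the market bears the larger share of a per-unit tax.

Consumers bear €2 per prescription; suppliers bear €4 per prescription.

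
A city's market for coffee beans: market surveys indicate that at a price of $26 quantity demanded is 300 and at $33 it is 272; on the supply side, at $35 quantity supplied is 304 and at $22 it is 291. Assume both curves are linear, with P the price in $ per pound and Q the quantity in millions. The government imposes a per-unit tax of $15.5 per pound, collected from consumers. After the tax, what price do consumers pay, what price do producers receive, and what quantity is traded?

Demand slope: (272 − 300)/(33 − 26) = -4, so Qd = 404 − 4P.
Supply slope: (291 − 304)/(22 − 35) = 1, so Qs = P + 269.
Before the tax: set 404 − 4P = P + 269 → P* = $27, Q* = 296.
With the tax collected from consumers, demand (in seller-price terms) shifts: Qd = 404 − 4(P + 15.5).
Solving gives Q = 283.6 with consumers paying $30.1 and producers receiving $14.6 (the $15.5 wedge).
The less price-elastic side of the market bears the larger share of a per-unit tax.

Consumers pay $30.1; producers receive $14.6; quantity = 283.6.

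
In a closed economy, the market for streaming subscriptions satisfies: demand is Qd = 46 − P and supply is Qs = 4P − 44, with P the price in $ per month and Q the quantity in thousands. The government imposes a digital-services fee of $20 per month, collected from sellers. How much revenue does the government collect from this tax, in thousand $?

Without the tax, 46 − P = 4P − 44 gives 5P = 90, so P* = $18 and Q* = 28.
With the tax collected from sellers, supply shifts: Qs = 4(P − 20) − 44.
Solving gives Q = 12 with consumers paying $34 and sellers receiving $14 (the $20 wedge).
Revenue = t · Q = 20 · 12 = $240.

Tax revenue = $240 thousand.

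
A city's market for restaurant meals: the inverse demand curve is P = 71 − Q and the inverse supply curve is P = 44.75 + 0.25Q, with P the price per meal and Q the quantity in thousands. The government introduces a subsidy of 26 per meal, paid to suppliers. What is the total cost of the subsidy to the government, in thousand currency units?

Government outlay = 1086.8 thousand.

Inverting to Q(P) form: Qd = 71 − P; Qs = 4P − 179.
Before the subsidy: set 71 − P = 4P − 179 → P* = 50, Q* = 21.
With a per-unit subsidy paid to suppliers, each receives P + 26 per unit sold, so supply becomes Qs = 4(P + 26) − 179.
Solving gives Q = 41.8 with consumers paying 29.2 and suppliers receiving 55.2 (the 26 wedge).
Outlay = t · Q = 26 · 41.8 = 1086.8.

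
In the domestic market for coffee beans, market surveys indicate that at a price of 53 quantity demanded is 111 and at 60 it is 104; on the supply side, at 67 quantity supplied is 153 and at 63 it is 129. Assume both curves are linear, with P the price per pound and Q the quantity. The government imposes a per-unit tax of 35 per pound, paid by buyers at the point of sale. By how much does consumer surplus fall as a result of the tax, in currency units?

Consumer surplus falls by 2700.

Demand slope: (104 − 111)/(60 − 53) = -1, so Qd = 164 − P.
Supply slope: (129 − 153)/(63 − 67) = 6, so Qs = 6P − 249.
Before the tax: set 164 − P = 6P − 249 → P* = 59, Q* = 105.
With the tax collected from buyers, demand (in seller-price terms) shifts: Qd = 164 − (P + 35).
New equilibrium: buyers pay 89, sellers receive 54, Q = 75. (Wedge: Pb − Ps = 35.)
ΔCS is the trapezoid between Q = 75 and Q = 105 of height 30: ½ · (105 + 75) · 30 = 2700.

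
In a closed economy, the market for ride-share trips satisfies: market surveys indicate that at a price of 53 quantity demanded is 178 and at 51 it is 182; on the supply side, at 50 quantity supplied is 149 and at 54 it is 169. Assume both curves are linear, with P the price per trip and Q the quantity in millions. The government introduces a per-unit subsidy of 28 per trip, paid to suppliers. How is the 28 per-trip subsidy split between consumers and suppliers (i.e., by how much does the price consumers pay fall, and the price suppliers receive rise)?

Consumers gain 20 per trip; suppliers gain 8 per trip.

Demand slope: (182 − 178)/(51 − 53) = -2, so Qd = 284 − 2P.
Supply slope: (169 − 149)/(54 − 50) = 5, so Qs = 5P − 101.
Before the subsidy: set 284 − 2P = 5P − 101 → P* = 55, Q* = 174.
With a per-unit subsidy paid to suppliers, each receives P + 28 per unit sold, so supply becomes Qs = 5(P + 28) − 101.
New equilibrium: consumers pay 35, suppliers receive 63, Q = 214. (Wedge: Pb − Ps = −28.)
Gain to consumers: 20; to suppliers: 8. (They sum to 28.)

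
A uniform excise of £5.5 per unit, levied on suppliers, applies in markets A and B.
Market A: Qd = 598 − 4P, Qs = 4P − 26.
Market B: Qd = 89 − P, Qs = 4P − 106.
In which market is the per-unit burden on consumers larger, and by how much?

Market B, by £1.65.

Market A: pre-tax P* = £78, Q* = 286; post-tax Q = 275; per-unit burden on consumers = £2.75.
Market B: pre-tax P* = £39, Q* = 50; post-tax Q = 45.6; per-unit burden on consumers = £4.4.
Difference: £2.75 vs £4.4 → market B is larger by £1.65.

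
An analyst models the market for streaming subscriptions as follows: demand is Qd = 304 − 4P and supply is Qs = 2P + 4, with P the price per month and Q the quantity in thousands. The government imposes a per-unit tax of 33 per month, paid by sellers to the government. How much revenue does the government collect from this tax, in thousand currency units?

Before the tax: set 304 − 4P = 2P + 4 → P* = 50, Q* = 104.
With the tax collected from sellers, supply shifts: Qs = 2(P − 33) + 4.
Solving gives Q = 60 with buyers paying 61 and sellers receiving 28 (the 33 wedge).
Revenue = t · Q = 33 · 60 = 1980.

Tax revenue = 1980 thousand.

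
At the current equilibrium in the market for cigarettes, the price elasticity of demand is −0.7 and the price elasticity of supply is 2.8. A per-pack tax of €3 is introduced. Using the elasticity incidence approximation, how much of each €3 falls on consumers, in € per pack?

Incidence ratio: consumers' share ≈ εs / (εs + |εd|) = 2.8 / (2.8 + 0.7) = 0.8.
So consumers bear ≈ 0.8 × €3 = €2.4; suppliers bear €0.6.

Consumers bear ≈ €2.4 per pack.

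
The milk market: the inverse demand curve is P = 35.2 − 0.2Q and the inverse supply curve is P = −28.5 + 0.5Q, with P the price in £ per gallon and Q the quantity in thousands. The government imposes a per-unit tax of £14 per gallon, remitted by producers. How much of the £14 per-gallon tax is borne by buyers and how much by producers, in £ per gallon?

Rewrite in direct form: Qd = 176 − 5P and Qs = 2P + 57.
Before the tax: set 176 − 5P = 2P + 57 → P* = £17, Q* = 91.
With the tax collected from producers, supply shifts: Qs = 2(P − 14) + 57.
New equilibrium: buyers pay £21, producers receive £7, Q = 71. (Wedge: Pb − Ps = 14.)
Burden on buyers: £4; on producers: £10. (They sum to £14.)
The less price-elastic side of the market bears the larger share of a per-unit tax.

Buyers bear £4 per gallon; producers bear £10 per gallon.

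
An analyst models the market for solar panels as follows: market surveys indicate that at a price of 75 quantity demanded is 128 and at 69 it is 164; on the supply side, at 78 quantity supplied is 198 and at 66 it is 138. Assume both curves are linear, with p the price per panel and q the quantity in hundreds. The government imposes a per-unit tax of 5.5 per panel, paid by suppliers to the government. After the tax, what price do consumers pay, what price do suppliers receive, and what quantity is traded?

Consumers pay 72.5; suppliers receive 67; quantity = 143.

Demand slope: (164 − 128)/(69 − 75) = -6, so qd = 578 − 6p.
Supply slope: (138 − 198)/(66 − 78) = 5, so qs = 5p − 192.
Before the tax: set 578 − 6p = 5p − 192 → p* = 70, q* = 158.
With the tax collected from suppliers, supply shifts: qs = 5(p − 5.5) − 192.
New equilibrium: consumers pay 72.5, suppliers receive 67, q = 143. (Wedge: pb − ps = 5.5.)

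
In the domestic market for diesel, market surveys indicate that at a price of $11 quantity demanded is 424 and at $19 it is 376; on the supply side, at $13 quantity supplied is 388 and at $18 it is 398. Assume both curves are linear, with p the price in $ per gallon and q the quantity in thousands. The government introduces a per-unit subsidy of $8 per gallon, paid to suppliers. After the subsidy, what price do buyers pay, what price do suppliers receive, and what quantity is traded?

Demand slope: (376 − 424)/(19 − 11) = -6, so qd = 490 − 6p.
Supply slope: (398 − 388)/(18 − 13) = 2, so qs = 2p + 362.
Before the subsidy: set 490 − 6p = 2p + 362 → p* = $16, q* = 394.
With a per-unit subsidy paid to suppliers, each receives p + 8 per unit sold, so supply becomes qs = 2(p + 8) + 362.
Solving gives q = 406 with buyers paying $14 and suppliers receiving $22 (the $8 wedge).

Buyers pay $14; suppliers receive $22; quantity = 406.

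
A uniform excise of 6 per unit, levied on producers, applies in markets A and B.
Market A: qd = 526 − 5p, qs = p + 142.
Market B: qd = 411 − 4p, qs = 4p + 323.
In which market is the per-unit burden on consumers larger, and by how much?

Market A: pre-tax p* = 64, q* = 206; post-tax q = 201; per-unit burden on consumers = 1.
Market B: pre-tax p* = 11, q* = 367; post-tax q = 355; per-unit burden on consumers = 3.
Difference: 1 vs 3 → market B is larger by 2.

Market B, by 2.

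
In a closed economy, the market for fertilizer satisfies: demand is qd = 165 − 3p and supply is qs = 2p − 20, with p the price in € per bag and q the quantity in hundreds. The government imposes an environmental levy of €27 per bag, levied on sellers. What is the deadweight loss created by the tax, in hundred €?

Deadweight loss = €437.4 hundred.

Without the tax, 165 − 3p = 2p − 20 gives 5p = 185, so p* = €37 and q* = 54.
With the tax collected from sellers, supply shifts: qs = 2(p − 27) − 20.
Solving gives q = 21.6 with buyers paying €47.8 and sellers receiving €20.8 (the €27 wedge).
Quantity falls by |ΔQ| = |54 − 21.6| = 32.4.
DWL = ½ · t · |ΔQ| = ½ · 27 · 32.4 = €437.4.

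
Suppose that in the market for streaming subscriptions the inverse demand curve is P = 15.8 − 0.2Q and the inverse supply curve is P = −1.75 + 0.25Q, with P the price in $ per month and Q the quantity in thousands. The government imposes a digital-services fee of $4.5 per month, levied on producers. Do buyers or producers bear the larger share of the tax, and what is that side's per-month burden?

Producers bear the larger share: $2.5 per month.

Inverting to Q(P) form: Qd = 79 − 5P; Qs = 4P + 7.
Before the tax: set 79 − 5P = 4P + 7 → P* = $8, Q* = 39.
With the tax collected from producers, supply shifts: Qs = 4(P − 4.5) + 7.
New equilibrium: buyers pay $10, producers receive $5.5, Q = 29. (Wedge: Pb − Ps = 4.5.)
Per-month burden: buyers $2, producers $2.5.
Producers take the larger share because supply is less price-elastic here (demand slope 5 vs supply slope 4).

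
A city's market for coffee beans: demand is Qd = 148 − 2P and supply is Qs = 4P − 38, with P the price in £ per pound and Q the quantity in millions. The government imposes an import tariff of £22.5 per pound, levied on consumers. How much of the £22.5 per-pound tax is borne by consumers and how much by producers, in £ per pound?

Consumers bear £15 per pound; producers bear £7.5 per pound.

Without the tax, 148 − 2P = 4P − 38 gives 6P = 186, so P* = £31 and Q* = 86.
With the tax collected from consumers, demand (in seller-price terms) shifts: Qd = 148 − 2(P + 22.5).
Solving gives Q = 56 with consumers paying £46 and producers receiving £23.5 (the £22.5 wedge).
Burden on consumers: £15; on producers: £7.5. (They sum to £22.5.)
The less price-elastic side of the market bears the larger share of a per-unit tax.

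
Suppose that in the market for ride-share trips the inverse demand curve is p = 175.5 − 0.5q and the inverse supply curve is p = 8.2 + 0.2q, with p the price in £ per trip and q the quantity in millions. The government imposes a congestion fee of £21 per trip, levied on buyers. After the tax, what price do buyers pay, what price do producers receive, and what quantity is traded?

Buyers pay £71; producers receive £50; quantity = 209.

Inverting to q(p) form: qd = 351 − 2p; qs = 5p − 41.
Without the tax, 351 − 2p = 5p − 41 gives 7p = 392, so p* = £56 and q* = 239.
With the tax collected from buyers, demand (in seller-price terms) shifts: qd = 351 − 2(p + 21).
Solving gives q = 209 with buyers paying £71 and producers receiving £50 (the £21 wedge).
The less price-elastic side of the market bears the larger share of a per-unit tax.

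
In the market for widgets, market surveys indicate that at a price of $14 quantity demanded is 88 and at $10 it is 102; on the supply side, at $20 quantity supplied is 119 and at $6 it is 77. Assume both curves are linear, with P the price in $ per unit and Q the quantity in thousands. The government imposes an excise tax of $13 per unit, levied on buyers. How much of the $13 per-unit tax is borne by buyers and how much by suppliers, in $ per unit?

Demand slope: (102 − 88)/(10 − 14) = -3.5, so Qd = 137 − 3.5P.
Supply slope: (77 − 119)/(6 − 20) = 3, so Qs = 3P + 59.
Before the tax: set 137 − 3.5P = 3P + 59 → P* = $12, Q* = 95.
With the tax collected from buyers, demand (in seller-price terms) shifts: Qd = 137 − 3.5(P + 13).
Solving gives Q = 74 with buyers paying $18 and suppliers receiving $5 (the $13 wedge).
Burden on buyers: $6; on suppliers: $7. (They sum to $13.)
The less price-elastic side of the market bears the larger share of a per-unit tax.

Buyers bear $6 per unit; suppliers bear $7 per unit.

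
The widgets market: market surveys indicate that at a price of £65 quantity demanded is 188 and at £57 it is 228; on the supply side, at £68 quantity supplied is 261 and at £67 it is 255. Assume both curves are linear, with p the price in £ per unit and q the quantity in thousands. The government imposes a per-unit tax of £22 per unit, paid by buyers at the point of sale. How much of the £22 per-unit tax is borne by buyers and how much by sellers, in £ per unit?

Buyers bear £12 per unit; sellers bear £10 per unit.

Demand slope: (228 − 188)/(57 − 65) = -5, so qd = 513 − 5p.
Supply slope: (255 − 261)/(67 − 68) = 6, so qs = 6p − 147.
Before the tax: set 513 − 5p = 6p − 147 → p* = £60, q* = 213.
With the tax collected from buyers, demand (in seller-price terms) shifts: qd = 513 − 5(p + 22).
Solving gives q = 153 with buyers paying £72 and sellers receiving £50 (the £22 wedge).
Burden on buyers: £12; on sellers: £10. (They sum to £22.)
The less price-elastic side of the market bears the larger share of a per-unit tax.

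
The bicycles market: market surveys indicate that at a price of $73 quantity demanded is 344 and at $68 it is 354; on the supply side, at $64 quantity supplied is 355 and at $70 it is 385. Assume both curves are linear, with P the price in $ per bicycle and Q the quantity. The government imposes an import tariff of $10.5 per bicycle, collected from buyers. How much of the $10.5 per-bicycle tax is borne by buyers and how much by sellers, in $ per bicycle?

Buyers bear $7.5 per bicycle; sellers bear $3 per bicycle.

Demand slope: (354 − 344)/(68 − 73) = -2, so Qd = 490 − 2P.
Supply slope: (385 − 355)/(70 − 64) = 5, so Qs = 5P + 35.
Before the tax: set 490 − 2P = 5P + 35 → P* = $65, Q* = 360.
With the tax collected from buyers, demand (in seller-price terms) shifts: Qd = 490 − 2(P + 10.5).
New equilibrium: buyers pay $72.5, sellers receive $62, Q = 345. (Wedge: Pb − Ps = 10.5.)
Burden on buyers: $7.5; on sellers: $3. (They sum to $10.5.)
The less price-elastic side of the market bears the larger share of a per-unit tax.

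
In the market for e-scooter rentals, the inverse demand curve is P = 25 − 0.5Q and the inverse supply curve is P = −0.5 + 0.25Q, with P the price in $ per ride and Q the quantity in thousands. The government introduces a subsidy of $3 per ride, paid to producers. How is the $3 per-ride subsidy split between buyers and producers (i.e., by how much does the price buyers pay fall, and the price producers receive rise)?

Rewrite in direct form: Qd = 50 − 2P and Qs = 4P + 2.
Without the subsidy, 50 − 2P = 4P + 2 gives 6P = 48, so P* = $8 and Q* = 34.
With a per-unit subsidy paid to producers, each receives P + 3 per unit sold, so supply becomes Qs = 4(P + 3) + 2.
New equilibrium: buyers pay $6, producers receive $9, Q = 38. (Wedge: Pb − Ps = −3.)
Gain to buyers: $2; to producers: $1. (They sum to $3.)

Buyers gain $2 per ride; producers gain $1 per ride.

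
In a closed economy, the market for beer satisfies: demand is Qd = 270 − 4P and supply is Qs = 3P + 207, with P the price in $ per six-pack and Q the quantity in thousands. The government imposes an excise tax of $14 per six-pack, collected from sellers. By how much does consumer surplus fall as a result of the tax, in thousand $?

Without the tax, 270 − 4P = 3P + 207 gives 7P = 63, so P* = $9 and Q* = 234.
With the tax collected from sellers, supply shifts: Qs = 3(P − 14) + 207.
Solving gives Q = 210 with buyers paying $15 and sellers receiving $1 (the $14 wedge).
ΔCS is the trapezoid between Q = 210 and Q = 234 of height $6: ½ · (234 + 210) · 6 = $1332.

Consumer surplus falls by $1332 thousand.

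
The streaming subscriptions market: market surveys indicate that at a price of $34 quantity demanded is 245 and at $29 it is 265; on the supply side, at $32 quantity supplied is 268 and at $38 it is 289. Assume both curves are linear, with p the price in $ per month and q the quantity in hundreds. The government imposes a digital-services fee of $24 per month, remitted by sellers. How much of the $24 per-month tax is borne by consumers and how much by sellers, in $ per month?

Demand slope: (265 − 245)/(29 − 34) = -4, so qd = 381 − 4p.
Supply slope: (289 − 268)/(38 − 32) = 3.5, so qs = 3.5p + 156.
Without the tax, 381 − 4p = 3.5p + 156 gives 7.5p = 225, so p* = $30 and q* = 261.
With the tax collected from sellers, supply shifts: qs = 3.5(p − 24) + 156.
Solving gives q = 216.2 with consumers paying $41.2 and sellers receiving $17.2 (the $24 wedge).
Burden on consumers: $11.2; on sellers: $12.8. (They sum to $24.)
The less price-elastic side of the market bears the larger share of a per-unit tax.

Consumers bear $11.2 per month; sellers bear $12.8 per month.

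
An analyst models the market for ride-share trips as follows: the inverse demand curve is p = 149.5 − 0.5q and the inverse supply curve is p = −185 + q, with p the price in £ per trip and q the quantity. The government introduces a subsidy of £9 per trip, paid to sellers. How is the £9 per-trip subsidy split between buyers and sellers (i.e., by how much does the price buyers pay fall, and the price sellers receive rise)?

Rewrite in direct form: qd = 299 − 2p and qs = p + 185.
Without the subsidy, 299 − 2p = p + 185 gives 3p = 114, so p* = £38 and q* = 223.
With a per-unit subsidy paid to sellers, each receives p + 9 per unit sold, so supply becomes qs = (p + 9) + 185.
Solving gives q = 229 with buyers paying £35 and sellers receiving £44 (the £9 wedge).
Gain to buyers: £3; to sellers: £6. (They sum to £9.)

Buyers gain £3 per trip; sellers gain £6 per trip.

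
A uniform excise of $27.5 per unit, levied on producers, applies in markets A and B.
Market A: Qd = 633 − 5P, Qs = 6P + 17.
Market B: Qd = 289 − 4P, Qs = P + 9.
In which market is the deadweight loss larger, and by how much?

Market A: pre-tax P* = $56, Q* = 353; post-tax Q = 278; deadweight loss = $1031.25.
Market B: pre-tax P* = $56, Q* = 65; post-tax Q = 43; deadweight loss = $302.5.
Difference: $1031.25 vs $302.5 → market A is larger by $728.75.

Market A, by $728.75.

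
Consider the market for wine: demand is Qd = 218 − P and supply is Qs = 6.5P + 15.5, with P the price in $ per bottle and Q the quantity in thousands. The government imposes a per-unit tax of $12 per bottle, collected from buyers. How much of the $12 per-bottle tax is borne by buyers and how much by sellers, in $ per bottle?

Without the tax, 218 − P = 6.5P + 15.5 gives 7.5P = 202.5, so P* = $27 and Q* = 191.
With the tax collected from buyers, demand (in seller-price terms) shifts: Qd = 218 − (P + 12).
New equilibrium: buyers pay $37.4, sellers receive $25.4, Q = 180.6. (Wedge: Pb − Ps = 12.)
Burden on buyers: $10.4; on sellers: $1.6. (They sum to $12.)
The less price-elastic side of the market bears the larger share of a per-unit tax.

Buyers bear $10.4 per bottle; sellers bear $1.6 per bottle.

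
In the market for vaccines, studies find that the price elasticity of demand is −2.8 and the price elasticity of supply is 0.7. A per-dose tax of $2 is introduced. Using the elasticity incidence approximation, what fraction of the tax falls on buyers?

Incidence ratio: buyers' share ≈ εs / (εs + |εd|) = 0.7 / (0.7 + 2.8) = 0.2.
Supply is the less elastic side, so buyers bear the smaller share.

Buyers' share ≈ 0.2.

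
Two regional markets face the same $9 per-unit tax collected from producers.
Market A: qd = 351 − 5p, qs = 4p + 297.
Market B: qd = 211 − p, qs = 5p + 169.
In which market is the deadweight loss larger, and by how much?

Market A, by $56.25.

Market A: pre-tax p* = $6, q* = 321; post-tax q = 301; deadweight loss = $90.
Market B: pre-tax p* = $7, q* = 204; post-tax q = 196.5; deadweight loss = $33.75.
Difference: $90 vs $33.75 → market A is larger by $56.25.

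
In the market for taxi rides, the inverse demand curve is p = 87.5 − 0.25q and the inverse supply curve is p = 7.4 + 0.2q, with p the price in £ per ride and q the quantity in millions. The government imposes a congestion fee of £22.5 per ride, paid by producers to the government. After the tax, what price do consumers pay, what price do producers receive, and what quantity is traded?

Rewrite in direct form: qd = 350 − 4p and qs = 5p − 37.
Without the tax, 350 − 4p = 5p − 37 gives 9p = 387, so p* = £43 and q* = 178.
With the tax collected from producers, supply shifts: qs = 5(p − 22.5) − 37.
New equilibrium: consumers pay £55.5, producers receive £33, q = 128. (Wedge: pb − ps = 22.5.)

Consumers pay £55.5; producers receive £33; quantity = 128.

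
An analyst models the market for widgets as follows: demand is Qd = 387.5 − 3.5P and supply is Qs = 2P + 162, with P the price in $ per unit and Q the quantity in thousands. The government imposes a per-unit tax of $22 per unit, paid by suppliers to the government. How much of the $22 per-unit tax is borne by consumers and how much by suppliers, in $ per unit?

Consumers bear $8 per unit; suppliers bear $14 per unit.

Without the tax, 387.5 − 3.5P = 2P + 162 gives 5.5P = 225.5, so P* = $41 and Q* = 244.
With the tax collected from suppliers, supply shifts: Qs = 2(P − 22) + 162.
New equilibrium: consumers pay $49, suppliers receive $27, Q = 216. (Wedge: Pb − Ps = 22.)
Burden on consumers: $8; on suppliers: $14. (They sum to $22.)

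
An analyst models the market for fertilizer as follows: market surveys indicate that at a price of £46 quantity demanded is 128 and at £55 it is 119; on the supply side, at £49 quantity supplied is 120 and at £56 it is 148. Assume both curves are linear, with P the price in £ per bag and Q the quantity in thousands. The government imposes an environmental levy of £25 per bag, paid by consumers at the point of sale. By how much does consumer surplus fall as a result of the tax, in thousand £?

Demand slope: (119 − 128)/(55 − 46) = -1, so Qd = 174 − P.
Supply slope: (148 − 120)/(56 − 49) = 4, so Qs = 4P − 76.
Without the tax, 174 − P = 4P − 76 gives 5P = 250, so P* = £50 and Q* = 124.
With the tax collected from consumers, demand (in seller-price terms) shifts: Qd = 174 − (P + 25).
Solving gives Q = 104 with consumers paying £70 and producers receiving £45 (the £25 wedge).
ΔCS is the trapezoid between Q = 104 and Q = 124 of height £20: ½ · (124 + 104) · 20 = £2280.

Consumer surplus falls by £2280 thousand.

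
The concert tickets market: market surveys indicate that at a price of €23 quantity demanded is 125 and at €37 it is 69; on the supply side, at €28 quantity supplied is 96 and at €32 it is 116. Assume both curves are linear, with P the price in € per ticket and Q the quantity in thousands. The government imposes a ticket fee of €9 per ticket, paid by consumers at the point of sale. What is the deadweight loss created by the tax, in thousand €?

Deadweight loss = €90 thousand.

Demand slope: (69 − 125)/(37 − 23) = -4, so Qd = 217 − 4P.
Supply slope: (116 − 96)/(32 − 28) = 5, so Qs = 5P − 44.
Before the tax: set 217 − 4P = 5P − 44 → P* = €29, Q* = 101.
With the tax collected from consumers, demand (in seller-price terms) shifts: Qd = 217 − 4(P + 9).
Solving gives Q = 81 with consumers paying €34 and sellers receiving €25 (the €9 wedge).
Quantity falls by |ΔQ| = |101 − 81| = 20.
DWL = ½ · t · |ΔQ| = ½ · 9 · 20 = €90.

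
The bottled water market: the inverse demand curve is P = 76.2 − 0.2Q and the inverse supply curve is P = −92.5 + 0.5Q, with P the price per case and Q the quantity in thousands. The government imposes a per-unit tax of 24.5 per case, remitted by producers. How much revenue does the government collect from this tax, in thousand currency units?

Tax revenue = 5047 thousand.

Inverting to Q(P) form: Qd = 381 − 5P; Qs = 2P + 185.
Before the tax: set 381 − 5P = 2P + 185 → P* = 28, Q* = 241.
With the tax collected from producers, supply shifts: Qs = 2(P − 24.5) + 185.
New equilibrium: consumers pay 35, producers receive 10.5, Q = 206. (Wedge: Pb − Ps = 24.5.)
Revenue = t · Q = 24.5 · 206 = 5047.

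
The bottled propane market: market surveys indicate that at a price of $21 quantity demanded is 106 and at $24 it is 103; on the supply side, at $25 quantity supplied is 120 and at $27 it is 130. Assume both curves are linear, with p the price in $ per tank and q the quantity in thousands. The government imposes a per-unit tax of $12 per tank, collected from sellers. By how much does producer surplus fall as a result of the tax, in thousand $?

Producer surplus falls by $200 thousand.

Demand slope: (103 − 106)/(24 − 21) = -1, so qd = 127 − p.
Supply slope: (130 − 120)/(27 − 25) = 5, so qs = 5p − 5.
Without the tax, 127 − p = 5p − 5 gives 6p = 132, so p* = $22 and q* = 105.
With the tax collected from sellers, supply shifts: qs = 5(p − 12) − 5.
Solving gives q = 95 with buyers paying $32 and sellers receiving $20 (the $12 wedge).
ΔPS is the trapezoid between Q = 95 and Q = 105 of height $2: ½ · (105 + 95) · 2 = $200.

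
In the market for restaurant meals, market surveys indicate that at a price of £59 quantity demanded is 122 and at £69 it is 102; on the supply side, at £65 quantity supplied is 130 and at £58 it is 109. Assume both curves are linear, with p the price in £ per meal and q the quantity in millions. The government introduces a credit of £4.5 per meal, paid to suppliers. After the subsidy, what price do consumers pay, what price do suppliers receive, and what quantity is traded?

Consumers pay £58.3; suppliers receive £62.8; quantity = 123.4.

Demand slope: (102 − 122)/(69 − 59) = -2, so qd = 240 − 2p.
Supply slope: (109 − 130)/(58 − 65) = 3, so qs = 3p − 65.
Before the subsidy: set 240 − 2p = 3p − 65 → p* = £61, q* = 118.
With a per-unit subsidy paid to suppliers, each receives p + 4.5 per unit sold, so supply becomes qs = 3(p + 4.5) − 65.
New equilibrium: consumers pay £58.3, suppliers receive £62.8, q = 123.4. (Wedge: pb − ps = −4.5.)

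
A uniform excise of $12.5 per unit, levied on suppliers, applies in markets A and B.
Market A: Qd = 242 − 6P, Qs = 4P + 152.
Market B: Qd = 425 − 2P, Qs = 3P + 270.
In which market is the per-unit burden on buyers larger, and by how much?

Market A: pre-tax P* = $9, Q* = 188; post-tax Q = 158; per-unit burden on buyers = $5.
Market B: pre-tax P* = $31, Q* = 363; post-tax Q = 348; per-unit burden on buyers = $7.5.
Difference: $5 vs $7.5 → market B is larger by $2.5.

Market B, by $2.5.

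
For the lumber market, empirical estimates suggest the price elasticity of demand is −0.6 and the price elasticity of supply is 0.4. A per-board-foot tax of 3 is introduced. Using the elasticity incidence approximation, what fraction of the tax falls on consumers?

Consumers' share ≈ 0.4.

Incidence ratio: consumers' share ≈ εs / (εs + |εd|) = 0.4 / (0.4 + 0.6) = 0.4.
Supply is the less elastic side, so consumers bear the smaller share.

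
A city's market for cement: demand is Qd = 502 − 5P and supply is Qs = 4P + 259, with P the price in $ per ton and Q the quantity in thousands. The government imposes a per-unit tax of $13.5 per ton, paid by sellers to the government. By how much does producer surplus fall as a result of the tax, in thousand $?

Producer surplus falls by $2640 thousand.

Without the tax, 502 − 5P = 4P + 259 gives 9P = 243, so P* = $27 and Q* = 367.
With the tax collected from sellers, supply shifts: Qs = 4(P − 13.5) + 259.
New equilibrium: buyers pay $33, sellers receive $19.5, Q = 337. (Wedge: Pb − Ps = 13.5.)
ΔPS is the trapezoid between Q = 337 and Q = 367 of height $7.5: ½ · (367 + 337) · 7.5 = $2640.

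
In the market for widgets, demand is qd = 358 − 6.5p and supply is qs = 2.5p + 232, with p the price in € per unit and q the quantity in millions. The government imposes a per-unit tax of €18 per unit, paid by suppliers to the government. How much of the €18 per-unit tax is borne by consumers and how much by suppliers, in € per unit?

Consumers bear €5 per unit; suppliers bear €13 per unit.

Before the tax: set 358 − 6.5p = 2.5p + 232 → p* = €14, q* = 267.
With the tax collected from suppliers, supply shifts: qs = 2.5(p − 18) + 232.
New equilibrium: consumers pay €19, suppliers receive €1, q = 234.5. (Wedge: pb − ps = 18.)
Burden on consumers: €5; on suppliers: €13. (They sum to €18.)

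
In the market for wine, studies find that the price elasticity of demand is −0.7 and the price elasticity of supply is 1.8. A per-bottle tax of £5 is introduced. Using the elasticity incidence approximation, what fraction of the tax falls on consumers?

Incidence ratio: consumers' share ≈ εs / (εs + |εd|) = 1.8 / (1.8 + 0.7) = 0.72.
Supply is the more elastic side, so consumers bear the larger share.

Consumers' share ≈ 0.72.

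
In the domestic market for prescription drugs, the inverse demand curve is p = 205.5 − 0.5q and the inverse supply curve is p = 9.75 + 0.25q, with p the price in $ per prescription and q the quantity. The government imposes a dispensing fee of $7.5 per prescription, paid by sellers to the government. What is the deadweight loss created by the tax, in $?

Deadweight loss = $37.5.

Rewrite in direct form: qd = 411 − 2p and qs = 4p − 39.
Without the tax, 411 − 2p = 4p − 39 gives 6p = 450, so p* = $75 and q* = 261.
With the tax collected from sellers, supply shifts: qs = 4(p − 7.5) − 39.
Solving gives q = 251 with buyers paying $80 and sellers receiving $72.5 (the $7.5 wedge).
Quantity falls by |ΔQ| = |261 − 251| = 10.
DWL = ½ · t · |ΔQ| = ½ · 7.5 · 10 = $37.5.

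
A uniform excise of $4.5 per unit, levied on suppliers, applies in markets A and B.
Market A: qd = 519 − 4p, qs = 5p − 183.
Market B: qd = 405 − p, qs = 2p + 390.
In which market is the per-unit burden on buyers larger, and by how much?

Market B, by $0.5.

Market A: pre-tax p* = $78, q* = 207; post-tax q = 197; per-unit burden on buyers = $2.5.
Market B: pre-tax p* = $5, q* = 400; post-tax q = 397; per-unit burden on buyers = $3.
Difference: $2.5 vs $3 → market B is larger by $0.5.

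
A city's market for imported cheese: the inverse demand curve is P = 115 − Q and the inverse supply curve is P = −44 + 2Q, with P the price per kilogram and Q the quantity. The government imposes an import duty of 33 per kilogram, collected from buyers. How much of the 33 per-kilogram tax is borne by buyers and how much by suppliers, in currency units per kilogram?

Inverting to Q(P) form: Qd = 115 − P; Qs = 0.5P + 22.
Before the tax: set 115 − P = 0.5P + 22 → P* = 62, Q* = 53.
With the tax collected from buyers, demand (in seller-price terms) shifts: Qd = 115 − (P + 33).
Solving gives Q = 42 with buyers paying 73 and suppliers receiving 40 (the 33 wedge).
Burden on buyers: 11; on suppliers: 22. (They sum to 33.)
The less price-elastic side of the market bears the larger share of a per-unit tax.

Buyers bear 11 per kilogram; suppliers bear 22 per kilogram.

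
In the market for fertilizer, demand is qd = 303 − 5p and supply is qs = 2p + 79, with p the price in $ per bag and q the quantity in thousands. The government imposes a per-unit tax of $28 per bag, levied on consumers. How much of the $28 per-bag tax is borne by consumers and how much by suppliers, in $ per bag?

Consumers bear $8 per bag; suppliers bear $20 per bag.

Without the tax, 303 − 5p = 2p + 79 gives 7p = 224, so p* = $32 and q* = 143.
With the tax collected from consumers, demand (in seller-price terms) shifts: qd = 303 − 5(p + 28).
New equilibrium: consumers pay $40, suppliers receive $12, q = 103. (Wedge: pb − ps = 28.)
Burden on consumers: $8; on suppliers: $20. (They sum to $28.)
The less price-elastic side of the market bears the larger share of a per-unit tax.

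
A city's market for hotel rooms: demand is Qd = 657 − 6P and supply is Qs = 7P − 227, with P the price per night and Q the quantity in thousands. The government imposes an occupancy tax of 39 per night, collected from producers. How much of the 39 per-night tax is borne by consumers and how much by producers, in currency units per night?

Consumers bear 21 per night; producers bear 18 per night.

Before the tax: set 657 − 6P = 7P − 227 → P* = 68, Q* = 249.
With the tax collected from producers, supply shifts: Qs = 7(P − 39) − 227.
New equilibrium: consumers pay 89, producers receive 50, Q = 123. (Wedge: Pb − Ps = 39.)
Burden on consumers: 21; on producers: 18. (They sum to 39.)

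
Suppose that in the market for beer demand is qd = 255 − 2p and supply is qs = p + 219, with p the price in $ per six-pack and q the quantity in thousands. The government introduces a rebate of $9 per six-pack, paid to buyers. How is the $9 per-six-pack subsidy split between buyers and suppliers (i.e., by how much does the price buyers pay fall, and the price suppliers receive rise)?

Without the subsidy, 255 − 2p = p + 219 gives 3p = 36, so p* = $12 and q* = 231.
With a per-unit subsidy paid to buyers, each effectively pays p − 9, so demand becomes qd = 255 − 2(p − 9).
New equilibrium: buyers pay $9, suppliers receive $18, q = 237. (Wedge: pb − ps = −9.)
Gain to buyers: $3; to suppliers: $6. (They sum to $9.)

Buyers gain $3 per six-pack; suppliers gain $6 per six-pack.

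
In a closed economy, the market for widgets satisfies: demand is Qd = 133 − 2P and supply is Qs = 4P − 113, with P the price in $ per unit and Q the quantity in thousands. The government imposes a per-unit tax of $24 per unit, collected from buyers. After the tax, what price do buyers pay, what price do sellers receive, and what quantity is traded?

Without the tax, 133 − 2P = 4P − 113 gives 6P = 246, so P* = $41 and Q* = 51.
With the tax collected from buyers, demand (in seller-price terms) shifts: Qd = 133 − 2(P + 24).
New equilibrium: buyers pay $57, sellers receive $33, Q = 19. (Wedge: Pb − Ps = 24.)
The less price-elastic side of the market bears the larger share of a per-unit tax.

Buyers pay $57; sellers receive $33; quantity = 19.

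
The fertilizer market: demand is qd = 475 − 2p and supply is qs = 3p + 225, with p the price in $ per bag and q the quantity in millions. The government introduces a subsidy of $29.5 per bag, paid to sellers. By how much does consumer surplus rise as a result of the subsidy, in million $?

Consumer surplus rises by $6950.79 million.

Without the subsidy, 475 − 2p = 3p + 225 gives 5p = 250, so p* = $50 and q* = 375.
With a per-unit subsidy paid to sellers, each receives p + 29.5 per unit sold, so supply becomes qs = 3(p + 29.5) + 225.
New equilibrium: consumers pay $32.3, sellers receive $61.8, q = 410.4. (Wedge: pb − ps = −29.5.)
ΔCS is the trapezoid between Q = 410.4 and Q = 375 of height $17.7: ½ · (375 + 410.4) · 17.7 = $6950.79.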